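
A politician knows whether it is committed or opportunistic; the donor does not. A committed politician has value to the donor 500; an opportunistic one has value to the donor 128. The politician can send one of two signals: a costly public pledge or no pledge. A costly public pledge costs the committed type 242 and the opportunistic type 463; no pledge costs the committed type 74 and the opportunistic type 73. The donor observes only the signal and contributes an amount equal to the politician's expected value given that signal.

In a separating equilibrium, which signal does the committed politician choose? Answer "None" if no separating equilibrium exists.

Try committed → pledge, opportunistic → no pledge:
  Under separation the donor infers type exactly: pledge → committed (pays 500), no pledge → opportunistic (pays 128).
  Committed: pledge gives 500 − 242 = 258; no pledge gives 128 − 74 = 54. No deviation. ✓
  Opportunistic: no pledge gives 128 − 73 = 55; pledge gives 500 − 463 = 37. No deviation. ✓
Both hold — the committed type sends pledge.

pledge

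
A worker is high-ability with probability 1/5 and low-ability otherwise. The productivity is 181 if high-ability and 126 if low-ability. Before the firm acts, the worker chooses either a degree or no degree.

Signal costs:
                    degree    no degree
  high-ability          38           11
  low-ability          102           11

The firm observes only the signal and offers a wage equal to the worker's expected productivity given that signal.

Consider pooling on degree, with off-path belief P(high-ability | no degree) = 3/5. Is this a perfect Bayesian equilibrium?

No

At the pooled signal (degree) the firm holds the prior 1/5 and pays 1/5·181 + 4/5·126 = 137. Off-path (no degree) belief 3/5 gives 3/5·181 + 2/5·126 = 159.
High-ability: degree gives 137 − 38 = 99; no degree gives 159 − 11 = 148. Deviates. ✗
Low-ability: degree gives 137 − 102 = 35; no degree gives 159 − 11 = 148. Deviates. ✗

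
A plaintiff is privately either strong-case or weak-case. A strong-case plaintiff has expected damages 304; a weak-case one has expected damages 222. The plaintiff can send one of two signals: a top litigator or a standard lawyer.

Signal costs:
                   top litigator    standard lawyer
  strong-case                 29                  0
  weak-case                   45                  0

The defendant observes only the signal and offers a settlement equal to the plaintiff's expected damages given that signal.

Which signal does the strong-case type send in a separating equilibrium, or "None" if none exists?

Try strong-case → top litigator, weak-case → standard lawyer:
  If types separate, top litigator earns payment 304 and standard lawyer earns 222.
  Strong-case: top litigator gives 304 − 29 = 275; standard lawyer gives 222 − 0 = 222. No deviation. ✓
  Weak-case: standard lawyer gives 222 − 0 = 222; top litigator gives 304 − 45 = 259. Would deviate. ✗
Try strong-case → standard lawyer, weak-case → top litigator:
  If types separate, standard lawyer earns payment 304 and top litigator earns 222.
  Strong-case: standard lawyer gives 304 − 0 = 304; top litigator gives 222 − 29 = 193. No deviation. ✓
  Weak-case: top litigator gives 222 − 45 = 177; standard lawyer gives 304 − 0 = 304. Would deviate. ✗
Neither assignment is incentive-compatible.

None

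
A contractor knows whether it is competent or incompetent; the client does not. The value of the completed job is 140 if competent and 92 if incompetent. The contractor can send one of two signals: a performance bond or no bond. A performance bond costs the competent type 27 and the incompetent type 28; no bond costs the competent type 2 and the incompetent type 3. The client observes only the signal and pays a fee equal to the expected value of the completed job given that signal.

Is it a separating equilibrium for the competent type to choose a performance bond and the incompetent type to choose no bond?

No

Under separation the client infers type exactly: bond → competent (pays 140), no bond → incompetent (pays 92).
Competent: bond gives 140 − 27 = 113; no bond gives 92 − 2 = 90. No deviation. ✓
Incompetent: no bond gives 92 − 3 = 89; bond gives 140 − 28 = 112. Would deviate. ✗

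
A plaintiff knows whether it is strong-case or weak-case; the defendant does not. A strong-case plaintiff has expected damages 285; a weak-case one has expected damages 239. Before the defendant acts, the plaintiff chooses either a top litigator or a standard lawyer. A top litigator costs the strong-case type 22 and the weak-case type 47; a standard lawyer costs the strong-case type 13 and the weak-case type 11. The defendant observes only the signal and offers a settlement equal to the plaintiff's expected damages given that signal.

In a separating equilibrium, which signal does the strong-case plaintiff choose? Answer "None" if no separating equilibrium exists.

None

Try strong-case → top litigator, weak-case → standard lawyer:
  If types separate, top litigator earns payment 285 and standard lawyer earns 239.
  Strong-case: top litigator gives 285 − 22 = 263; standard lawyer gives 239 − 13 = 226. No deviation. ✓
  Weak-case: standard lawyer gives 239 − 11 = 228; top litigator gives 285 − 47 = 238. Would deviate. ✗
Try strong-case → standard lawyer, weak-case → top litigator:
  If types separate, standard lawyer earns payment 285 and top litigator earns 239.
  Strong-case: standard lawyer gives 285 − 13 = 272; top litigator gives 239 − 22 = 217. No deviation. ✓
  Weak-case: top litigator gives 239 − 47 = 192; standard lawyer gives 285 − 11 = 274. Would deviate. ✗
Neither assignment is incentive-compatible.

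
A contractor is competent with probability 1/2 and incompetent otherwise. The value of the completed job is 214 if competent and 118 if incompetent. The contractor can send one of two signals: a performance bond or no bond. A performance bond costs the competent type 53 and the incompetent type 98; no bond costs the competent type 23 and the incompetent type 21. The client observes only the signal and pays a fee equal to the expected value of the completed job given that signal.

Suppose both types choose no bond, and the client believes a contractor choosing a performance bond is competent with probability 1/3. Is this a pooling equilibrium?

On the equilibrium path (no bond) the client holds the prior 1/2 and pays 1/2·214 + 1/2·118 = 166. Off-path (bond) belief 1/3 gives 1/3·214 + 2/3·118 = 150.
Competent: no bond gives 166 − 23 = 143; bond gives 150 − 53 = 97. Stays. ✓
Incompetent: no bond gives 166 − 21 = 145; bond gives 150 − 98 = 52. Stays. ✓
Beliefs are Bayes-consistent on-path and both types best-respond.

Yes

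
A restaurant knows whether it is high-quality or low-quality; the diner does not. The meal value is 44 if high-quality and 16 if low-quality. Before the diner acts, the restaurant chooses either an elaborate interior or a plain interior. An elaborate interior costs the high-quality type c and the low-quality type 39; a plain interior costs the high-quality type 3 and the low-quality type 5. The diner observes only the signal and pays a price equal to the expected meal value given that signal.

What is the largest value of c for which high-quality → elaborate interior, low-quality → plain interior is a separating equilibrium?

Under separation: elaborate interior → high-quality (pays 44); plain interior → low-quality (pays 16).
Low-quality: 16 − 5 = 11 ≥ 44 − 39 = 5. Holds regardless of c. ✓
High-quality: 44 − c ≥ 16 − 3, so c ≤ 44 − 13 = 31.

31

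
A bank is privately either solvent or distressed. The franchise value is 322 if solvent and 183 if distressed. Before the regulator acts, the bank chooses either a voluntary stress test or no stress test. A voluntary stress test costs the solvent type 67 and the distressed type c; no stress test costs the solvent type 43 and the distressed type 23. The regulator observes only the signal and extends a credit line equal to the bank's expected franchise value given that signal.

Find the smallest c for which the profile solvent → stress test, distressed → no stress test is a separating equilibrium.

Under separation: stress test → solvent (pays 322); no stress test → distressed (pays 183).
Solvent: 322 − 67 = 255 ≥ 183 − 43 = 140. Holds regardless of c. ✓
Distressed: 183 − 23 ≥ 322 − c, so c ≥ 322 − 160 = 162.

162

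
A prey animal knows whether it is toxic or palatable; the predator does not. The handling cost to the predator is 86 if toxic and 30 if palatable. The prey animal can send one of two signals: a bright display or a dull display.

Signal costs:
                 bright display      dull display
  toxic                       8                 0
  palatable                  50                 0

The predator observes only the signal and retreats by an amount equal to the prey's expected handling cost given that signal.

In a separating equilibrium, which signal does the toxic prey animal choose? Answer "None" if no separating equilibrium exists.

Try toxic → bright display, palatable → dull display:
  If types separate, bright display earns payment 86 and dull display earns 30.
  Toxic: bright display gives 86 − 8 = 78; dull display gives 30 − 0 = 30. No deviation. ✓
  Palatable: dull display gives 30 − 0 = 30; bright display gives 86 − 50 = 36. Would deviate. ✗
Try toxic → dull display, palatable → bright display:
  If types separate, dull display earns payment 86 and bright display earns 30.
  Toxic: dull display gives 86 − 0 = 86; bright display gives 30 − 8 = 22. No deviation. ✓
  Palatable: bright display gives 30 − 50 = -20; dull display gives 86 − 0 = 86. Would deviate. ✗
Neither assignment is incentive-compatible.

None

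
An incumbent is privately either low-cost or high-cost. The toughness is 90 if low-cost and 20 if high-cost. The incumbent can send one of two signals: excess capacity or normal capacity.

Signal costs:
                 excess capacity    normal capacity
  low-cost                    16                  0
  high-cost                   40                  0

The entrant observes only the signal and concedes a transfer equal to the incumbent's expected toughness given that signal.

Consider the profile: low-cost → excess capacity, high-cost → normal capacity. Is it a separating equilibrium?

No

Under separation the entrant infers type exactly: excess capacity → low-cost (pays 90), normal capacity → high-cost (pays 20).
Low-cost: excess capacity gives 90 − 16 = 74; normal capacity gives 20 − 0 = 20. No deviation. ✓
High-cost: normal capacity gives 20 − 0 = 20; excess capacity gives 90 − 40 = 50. Would deviate. ✗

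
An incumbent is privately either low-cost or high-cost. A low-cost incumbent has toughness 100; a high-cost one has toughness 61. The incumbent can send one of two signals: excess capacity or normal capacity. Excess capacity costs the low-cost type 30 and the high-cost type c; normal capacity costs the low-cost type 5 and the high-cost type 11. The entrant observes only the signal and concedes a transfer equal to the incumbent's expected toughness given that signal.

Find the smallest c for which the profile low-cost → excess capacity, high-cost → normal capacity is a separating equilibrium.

50

Under separation: excess capacity → low-cost (pays 100); normal capacity → high-cost (pays 61).
Low-cost: 100 − 30 = 70 ≥ 61 − 5 = 56. Holds regardless of c. ✓
High-cost: 61 − 11 ≥ 100 − c, so c ≥ 100 − 50 = 50.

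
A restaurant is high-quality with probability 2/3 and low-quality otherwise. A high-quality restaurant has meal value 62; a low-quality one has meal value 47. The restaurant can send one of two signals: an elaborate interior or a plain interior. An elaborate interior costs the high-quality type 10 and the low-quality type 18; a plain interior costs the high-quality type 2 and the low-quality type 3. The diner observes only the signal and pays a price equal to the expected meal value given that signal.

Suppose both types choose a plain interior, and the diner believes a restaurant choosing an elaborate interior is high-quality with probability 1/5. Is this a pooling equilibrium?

On the equilibrium path (plain interior) the diner holds the prior 2/3 and pays 2/3·62 + 1/3·47 = 57. Off-path (elaborate interior) belief 1/5 gives 1/5·62 + 4/5·47 = 50.
High-quality: plain interior gives 57 − 2 = 55; elaborate interior gives 50 − 10 = 40. Stays. ✓
Low-quality: plain interior gives 57 − 3 = 54; elaborate interior gives 50 − 18 = 32. Stays. ✓
Beliefs are Bayes-consistent on-path and both types best-respond.

Yes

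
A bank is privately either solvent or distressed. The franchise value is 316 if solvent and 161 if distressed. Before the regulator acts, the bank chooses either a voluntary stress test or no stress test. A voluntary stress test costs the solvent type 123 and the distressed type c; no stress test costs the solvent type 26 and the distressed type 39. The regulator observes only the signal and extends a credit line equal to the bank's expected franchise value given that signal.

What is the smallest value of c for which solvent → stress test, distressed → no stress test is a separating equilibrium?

194

Under separation: stress test → solvent (pays 316); no stress test → distressed (pays 161).
Solvent: 316 − 123 = 193 ≥ 161 − 26 = 135. Holds regardless of c. ✓
Distressed: 161 − 39 ≥ 316 − c, so c ≥ 316 − 122 = 194.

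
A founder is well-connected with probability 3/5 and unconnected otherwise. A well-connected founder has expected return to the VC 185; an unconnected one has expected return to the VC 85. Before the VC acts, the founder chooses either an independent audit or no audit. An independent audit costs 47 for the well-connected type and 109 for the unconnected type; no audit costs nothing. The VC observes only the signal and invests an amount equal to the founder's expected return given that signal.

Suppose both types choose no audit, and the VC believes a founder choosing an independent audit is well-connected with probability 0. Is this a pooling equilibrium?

On the equilibrium path (no audit) the VC holds the prior 3/5 and pays 3/5·185 + 2/5·85 = 145. Off-path (audit) belief 0 gives 0·185 + 1·85 = 85.
Well-connected: no audit gives 145 − 0 = 145; audit gives 85 − 47 = 38. Stays. ✓
Unconnected: no audit gives 145 − 0 = 145; audit gives 85 − 109 = -24. Stays. ✓
Beliefs are Bayes-consistent on-path and both types best-respond.

Yes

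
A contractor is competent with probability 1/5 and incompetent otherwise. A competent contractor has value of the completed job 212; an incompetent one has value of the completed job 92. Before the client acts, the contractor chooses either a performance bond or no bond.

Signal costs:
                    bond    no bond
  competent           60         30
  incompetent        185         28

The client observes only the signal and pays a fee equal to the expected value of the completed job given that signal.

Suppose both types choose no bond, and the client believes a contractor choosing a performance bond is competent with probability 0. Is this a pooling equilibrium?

At the pooled signal (no bond) the client holds the prior 1/5 and pays 1/5·212 + 4/5·92 = 116. Off-path (bond) belief 0 gives 0·212 + 1·92 = 92.
Competent: no bond gives 116 − 30 = 86; bond gives 92 − 60 = 32. Stays. ✓
Incompetent: no bond gives 116 − 28 = 88; bond gives 92 − 185 = -93. Stays. ✓

Yes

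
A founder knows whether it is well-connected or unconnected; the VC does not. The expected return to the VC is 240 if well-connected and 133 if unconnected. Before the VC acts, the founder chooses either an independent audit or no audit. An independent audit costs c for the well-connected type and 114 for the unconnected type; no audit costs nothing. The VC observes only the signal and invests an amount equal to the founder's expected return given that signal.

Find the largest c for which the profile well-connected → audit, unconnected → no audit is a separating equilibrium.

Under separation: audit → well-connected (pays 240); no audit → unconnected (pays 133).
Unconnected: 133 − 0 = 133 ≥ 240 − 114 = 126. Holds regardless of c. ✓
Well-connected: 240 − c ≥ 133 − 0, so c ≤ 240 − 133 = 107.

107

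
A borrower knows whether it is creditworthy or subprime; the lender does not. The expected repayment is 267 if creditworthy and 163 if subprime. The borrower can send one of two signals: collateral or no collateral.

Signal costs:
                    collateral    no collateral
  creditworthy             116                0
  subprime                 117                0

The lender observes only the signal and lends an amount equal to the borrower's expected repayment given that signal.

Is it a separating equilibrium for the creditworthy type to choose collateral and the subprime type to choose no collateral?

No

If types separate, collateral earns payment 267 and no collateral earns 163.
Creditworthy: collateral gives 267 − 116 = 151; no collateral gives 163 − 0 = 163. Would deviate. ✗
Subprime: no collateral gives 163 − 0 = 163; collateral gives 267 − 117 = 150. No deviation. ✓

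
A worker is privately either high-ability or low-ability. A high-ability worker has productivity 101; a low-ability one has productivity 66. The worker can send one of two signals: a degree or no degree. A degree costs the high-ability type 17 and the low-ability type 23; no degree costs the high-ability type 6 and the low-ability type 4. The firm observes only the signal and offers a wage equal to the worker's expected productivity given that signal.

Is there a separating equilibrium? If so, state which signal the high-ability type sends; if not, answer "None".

None

Try high-ability → degree, low-ability → no degree:
  Under separation the firm infers type exactly: degree → high-ability (pays 101), no degree → low-ability (pays 66).
  High-ability: degree gives 101 − 17 = 84; no degree gives 66 − 6 = 60. No deviation. ✓
  Low-ability: no degree gives 66 − 4 = 62; degree gives 101 − 23 = 78. Would deviate. ✗
Try high-ability → no degree, low-ability → degree:
  Under separation the firm infers type exactly: no degree → high-ability (pays 101), degree → low-ability (pays 66).
  High-ability: no degree gives 101 − 6 = 95; degree gives 66 − 17 = 49. No deviation. ✓
  Low-ability: degree gives 66 − 23 = 43; no degree gives 101 − 4 = 97. Would deviate. ✗
Neither assignment is incentive-compatible.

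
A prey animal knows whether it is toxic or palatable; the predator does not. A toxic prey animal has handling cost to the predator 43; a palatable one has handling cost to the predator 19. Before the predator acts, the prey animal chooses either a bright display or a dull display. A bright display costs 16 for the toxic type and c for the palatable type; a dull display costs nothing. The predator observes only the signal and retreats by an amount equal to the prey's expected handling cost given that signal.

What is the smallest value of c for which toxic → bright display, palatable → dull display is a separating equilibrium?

Under separation: bright display → toxic (pays 43); dull display → palatable (pays 19).
Toxic: 43 − 16 = 27 ≥ 19 − 0 = 19. Holds regardless of c. ✓
Palatable: 19 − 0 ≥ 43 − c, so c ≥ 43 − 19 = 24.

24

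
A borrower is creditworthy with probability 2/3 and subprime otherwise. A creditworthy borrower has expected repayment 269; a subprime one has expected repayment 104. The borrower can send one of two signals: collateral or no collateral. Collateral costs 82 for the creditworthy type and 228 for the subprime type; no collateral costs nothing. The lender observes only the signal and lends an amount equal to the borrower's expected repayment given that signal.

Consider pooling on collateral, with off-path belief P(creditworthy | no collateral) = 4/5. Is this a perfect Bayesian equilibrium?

On the equilibrium path (collateral) the lender holds the prior 2/3 and pays 2/3·269 + 1/3·104 = 214. Off-path (no collateral) belief 4/5 gives 4/5·269 + 1/5·104 = 236.
Creditworthy: collateral gives 214 − 82 = 132; no collateral gives 236 − 0 = 236. Deviates. ✗
Subprime: collateral gives 214 − 228 = -14; no collateral gives 236 − 0 = 236. Deviates. ✗

No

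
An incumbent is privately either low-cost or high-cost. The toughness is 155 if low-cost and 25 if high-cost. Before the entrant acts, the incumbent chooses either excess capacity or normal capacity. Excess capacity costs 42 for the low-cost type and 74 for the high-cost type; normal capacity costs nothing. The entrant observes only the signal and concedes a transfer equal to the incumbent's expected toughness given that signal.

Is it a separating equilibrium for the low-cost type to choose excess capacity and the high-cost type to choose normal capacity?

No

If types separate, excess capacity earns payment 155 and normal capacity earns 25.
Low-cost: excess capacity gives 155 − 42 = 113; normal capacity gives 25 − 0 = 25. No deviation. ✓
High-cost: normal capacity gives 25 − 0 = 25; excess capacity gives 155 − 74 = 81. Would deviate. ✗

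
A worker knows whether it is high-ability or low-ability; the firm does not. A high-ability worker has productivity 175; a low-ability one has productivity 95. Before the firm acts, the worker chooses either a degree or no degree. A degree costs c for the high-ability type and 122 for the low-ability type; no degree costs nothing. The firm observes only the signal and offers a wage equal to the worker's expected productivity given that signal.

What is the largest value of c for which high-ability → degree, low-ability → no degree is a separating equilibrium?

80

Under separation: degree → high-ability (pays 175); no degree → low-ability (pays 95).
Low-ability: 95 − 0 = 95 ≥ 175 − 122 = 53. Holds regardless of c. ✓
High-ability: 175 − c ≥ 95 − 0, so c ≤ 175 − 95 = 80.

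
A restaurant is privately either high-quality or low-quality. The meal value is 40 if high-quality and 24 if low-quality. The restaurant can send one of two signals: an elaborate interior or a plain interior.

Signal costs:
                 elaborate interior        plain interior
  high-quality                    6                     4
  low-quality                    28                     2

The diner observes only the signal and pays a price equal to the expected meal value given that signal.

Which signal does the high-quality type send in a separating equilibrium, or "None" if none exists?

elaborate interior

Try high-quality → elaborate interior, low-quality → plain interior:
  Under separation the diner infers type exactly: elaborate interior → high-quality (pays 40), plain interior → low-quality (pays 24).
  High-quality: elaborate interior gives 40 − 6 = 34; plain interior gives 24 − 4 = 20. No deviation. ✓
  Low-quality: plain interior gives 24 − 2 = 22; elaborate interior gives 40 − 28 = 12. No deviation. ✓
Both hold — the high-quality type sends elaborate interior.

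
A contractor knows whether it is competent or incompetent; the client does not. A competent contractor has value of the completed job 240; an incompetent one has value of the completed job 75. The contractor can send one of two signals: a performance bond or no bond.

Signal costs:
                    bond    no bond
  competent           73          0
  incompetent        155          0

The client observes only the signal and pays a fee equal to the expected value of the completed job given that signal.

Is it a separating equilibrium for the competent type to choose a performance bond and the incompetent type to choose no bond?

No

If types separate, bond earns payment 240 and no bond earns 75.
Competent: bond gives 240 − 73 = 167; no bond gives 75 − 0 = 75. No deviation. ✓
Incompetent: no bond gives 75 − 0 = 75; bond gives 240 − 155 = 85. Would deviate. ✗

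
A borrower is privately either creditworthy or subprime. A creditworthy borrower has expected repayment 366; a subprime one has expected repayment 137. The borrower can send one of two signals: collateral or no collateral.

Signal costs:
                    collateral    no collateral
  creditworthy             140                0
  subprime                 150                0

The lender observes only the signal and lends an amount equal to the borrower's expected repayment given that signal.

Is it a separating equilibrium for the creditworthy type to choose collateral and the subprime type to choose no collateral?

Under separation the lender infers type exactly: collateral → creditworthy (pays 366), no collateral → subprime (pays 137).
Creditworthy: collateral gives 366 − 140 = 226; no collateral gives 137 − 0 = 137. No deviation. ✓
Subprime: no collateral gives 137 − 0 = 137; collateral gives 366 − 150 = 216. Would deviate. ✗

No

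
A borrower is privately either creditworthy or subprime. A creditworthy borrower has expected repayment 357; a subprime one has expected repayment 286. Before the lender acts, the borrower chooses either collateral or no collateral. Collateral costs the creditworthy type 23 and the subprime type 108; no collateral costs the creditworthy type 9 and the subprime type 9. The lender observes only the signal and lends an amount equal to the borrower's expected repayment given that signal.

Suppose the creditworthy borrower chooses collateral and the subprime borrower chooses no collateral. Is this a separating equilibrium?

Yes

If types separate, collateral earns payment 357 and no collateral earns 286.
Creditworthy: collateral gives 357 − 23 = 334; no collateral gives 286 − 9 = 277. No deviation. ✓
Subprime: no collateral gives 286 − 9 = 277; collateral gives 357 − 108 = 249. No deviation. ✓
Both incentive constraints hold.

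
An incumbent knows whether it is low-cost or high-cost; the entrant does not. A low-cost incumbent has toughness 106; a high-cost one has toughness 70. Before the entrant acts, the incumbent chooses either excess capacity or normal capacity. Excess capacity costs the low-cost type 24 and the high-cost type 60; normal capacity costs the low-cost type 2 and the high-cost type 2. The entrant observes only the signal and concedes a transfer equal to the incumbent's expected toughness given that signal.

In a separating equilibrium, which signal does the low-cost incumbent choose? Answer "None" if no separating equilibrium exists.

Try low-cost → excess capacity, high-cost → normal capacity:
  Under separation the entrant infers type exactly: excess capacity → low-cost (pays 106), normal capacity → high-cost (pays 70).
  Low-cost: excess capacity gives 106 − 24 = 82; normal capacity gives 70 − 2 = 68. No deviation. ✓
  High-cost: normal capacity gives 70 − 2 = 68; excess capacity gives 106 − 60 = 46. No deviation. ✓
Both hold — the low-cost type sends excess capacity.

excess capacity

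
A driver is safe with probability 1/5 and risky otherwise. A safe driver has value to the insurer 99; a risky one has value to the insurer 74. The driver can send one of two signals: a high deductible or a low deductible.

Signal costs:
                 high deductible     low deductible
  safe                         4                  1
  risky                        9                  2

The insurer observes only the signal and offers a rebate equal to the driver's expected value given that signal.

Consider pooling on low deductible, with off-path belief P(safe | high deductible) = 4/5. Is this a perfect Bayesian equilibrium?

No

At the pooled signal (low deductible) the insurer holds the prior 1/5 and pays 1/5·99 + 4/5·74 = 79. Off-path (high deductible) belief 4/5 gives 4/5·99 + 1/5·74 = 94.
Safe: low deductible gives 79 − 1 = 78; high deductible gives 94 − 4 = 90. Deviates. ✗
Risky: low deductible gives 79 − 2 = 77; high deductible gives 94 − 9 = 85. Deviates. ✗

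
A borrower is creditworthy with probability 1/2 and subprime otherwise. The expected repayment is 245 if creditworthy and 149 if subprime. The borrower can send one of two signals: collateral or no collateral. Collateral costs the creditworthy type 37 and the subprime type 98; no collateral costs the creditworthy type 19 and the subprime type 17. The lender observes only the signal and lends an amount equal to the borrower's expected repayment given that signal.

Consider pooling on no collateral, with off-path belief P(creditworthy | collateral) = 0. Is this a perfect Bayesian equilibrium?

Yes

On the equilibrium path (no collateral) the lender holds the prior 1/2 and pays 1/2·245 + 1/2·149 = 197. Off-path (collateral) belief 0 gives 0·245 + 1·149 = 149.
Creditworthy: no collateral gives 197 − 19 = 178; collateral gives 149 − 37 = 112. Stays. ✓
Subprime: no collateral gives 197 − 17 = 180; collateral gives 149 − 98 = 51. Stays. ✓
Beliefs are Bayes-consistent on-path and both types best-respond.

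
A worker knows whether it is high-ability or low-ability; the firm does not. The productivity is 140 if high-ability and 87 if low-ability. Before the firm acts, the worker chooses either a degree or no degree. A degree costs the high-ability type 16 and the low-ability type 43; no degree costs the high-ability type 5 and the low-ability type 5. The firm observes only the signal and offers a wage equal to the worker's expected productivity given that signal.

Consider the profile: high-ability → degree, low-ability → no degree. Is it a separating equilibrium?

No

Under separation the firm infers type exactly: degree → high-ability (pays 140), no degree → low-ability (pays 87).
High-ability: degree gives 140 − 16 = 124; no degree gives 87 − 5 = 82. No deviation. ✓
Low-ability: no degree gives 87 − 5 = 82; degree gives 140 − 43 = 97. Would deviate. ✗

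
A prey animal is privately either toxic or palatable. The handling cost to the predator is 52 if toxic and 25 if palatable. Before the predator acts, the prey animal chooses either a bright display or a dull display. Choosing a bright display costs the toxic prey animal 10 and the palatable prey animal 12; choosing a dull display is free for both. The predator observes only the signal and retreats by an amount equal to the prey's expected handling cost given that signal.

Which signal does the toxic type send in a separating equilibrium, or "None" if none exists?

Try toxic → bright display, palatable → dull display:
  Under separation the predator infers type exactly: bright display → toxic (pays 52), dull display → palatable (pays 25).
  Toxic: bright display gives 52 − 10 = 42; dull display gives 25 − 0 = 25. No deviation. ✓
  Palatable: dull display gives 25 − 0 = 25; bright display gives 52 − 12 = 40. Would deviate. ✗
Try toxic → dull display, palatable → bright display:
  Under separation the predator infers type exactly: dull display → toxic (pays 52), bright display → palatable (pays 25).
  Toxic: dull display gives 52 − 0 = 52; bright display gives 25 − 10 = 15. No deviation. ✓
  Palatable: bright display gives 25 − 12 = 13; dull display gives 52 − 0 = 52. Would deviate. ✗
Neither assignment is incentive-compatible.

None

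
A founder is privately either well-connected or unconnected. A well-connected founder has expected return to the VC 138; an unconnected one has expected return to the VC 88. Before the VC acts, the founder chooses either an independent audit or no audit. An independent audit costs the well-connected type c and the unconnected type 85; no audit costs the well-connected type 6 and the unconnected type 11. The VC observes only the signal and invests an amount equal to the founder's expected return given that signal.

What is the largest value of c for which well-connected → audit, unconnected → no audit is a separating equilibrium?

Under separation: audit → well-connected (pays 138); no audit → unconnected (pays 88).
Unconnected: 88 − 11 = 77 ≥ 138 − 85 = 53. Holds regardless of c. ✓
Well-connected: 138 − c ≥ 88 − 6, so c ≤ 138 − 82 = 56.

56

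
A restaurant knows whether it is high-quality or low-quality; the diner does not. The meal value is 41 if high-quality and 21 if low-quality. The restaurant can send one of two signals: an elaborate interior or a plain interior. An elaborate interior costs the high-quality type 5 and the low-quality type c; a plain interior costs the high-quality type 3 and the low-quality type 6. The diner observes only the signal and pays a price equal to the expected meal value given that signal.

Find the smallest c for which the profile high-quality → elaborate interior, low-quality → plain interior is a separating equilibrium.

26

Under separation: elaborate interior → high-quality (pays 41); plain interior → low-quality (pays 21).
High-quality: 41 − 5 = 36 ≥ 21 − 3 = 18. Holds regardless of c. ✓
Low-quality: 21 − 6 ≥ 41 − c, so c ≥ 41 − 15 = 26.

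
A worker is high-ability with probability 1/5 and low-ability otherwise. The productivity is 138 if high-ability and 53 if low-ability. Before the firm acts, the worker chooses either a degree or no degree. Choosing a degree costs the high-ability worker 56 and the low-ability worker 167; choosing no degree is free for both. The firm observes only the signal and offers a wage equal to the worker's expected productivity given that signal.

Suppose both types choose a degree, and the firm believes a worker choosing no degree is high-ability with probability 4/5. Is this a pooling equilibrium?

No

At the pooled signal (degree) the firm holds the prior 1/5 and pays 1/5·138 + 4/5·53 = 70. Off-path (no degree) belief 4/5 gives 4/5·138 + 1/5·53 = 121.
High-ability: degree gives 70 − 56 = 14; no degree gives 121 − 0 = 121. Deviates. ✗
Low-ability: degree gives 70 − 167 = -97; no degree gives 121 − 0 = 121. Deviates. ✗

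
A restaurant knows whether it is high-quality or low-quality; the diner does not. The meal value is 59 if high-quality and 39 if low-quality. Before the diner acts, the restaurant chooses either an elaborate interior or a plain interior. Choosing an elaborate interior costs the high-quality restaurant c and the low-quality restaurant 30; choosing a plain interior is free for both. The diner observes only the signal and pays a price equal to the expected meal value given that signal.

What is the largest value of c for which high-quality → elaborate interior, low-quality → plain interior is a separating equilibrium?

20

Under separation: elaborate interior → high-quality (pays 59); plain interior → low-quality (pays 39).
Low-quality: 39 − 0 = 39 ≥ 59 − 30 = 29. Holds regardless of c. ✓
High-quality: 59 − c ≥ 39 − 0, so c ≤ 59 − 39 = 20.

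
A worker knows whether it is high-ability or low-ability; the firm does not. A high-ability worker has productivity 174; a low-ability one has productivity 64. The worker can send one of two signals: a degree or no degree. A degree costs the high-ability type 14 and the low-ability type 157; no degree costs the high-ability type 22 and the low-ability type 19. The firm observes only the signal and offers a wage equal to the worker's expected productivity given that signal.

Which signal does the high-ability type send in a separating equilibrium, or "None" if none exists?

degree

Try high-ability → degree, low-ability → no degree:
  If types separate, degree earns payment 174 and no degree earns 64.
  High-ability: degree gives 174 − 14 = 160; no degree gives 64 − 22 = 42. No deviation. ✓
  Low-ability: no degree gives 64 − 19 = 45; degree gives 174 − 157 = 17. No deviation. ✓
Both hold — the high-ability type sends degree.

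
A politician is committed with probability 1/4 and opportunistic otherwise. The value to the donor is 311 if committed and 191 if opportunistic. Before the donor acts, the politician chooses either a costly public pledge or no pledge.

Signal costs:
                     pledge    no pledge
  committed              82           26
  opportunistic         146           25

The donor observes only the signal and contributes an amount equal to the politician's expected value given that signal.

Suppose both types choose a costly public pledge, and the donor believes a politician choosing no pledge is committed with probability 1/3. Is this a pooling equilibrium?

No

On the equilibrium path (pledge) the donor holds the prior 1/4 and pays 1/4·311 + 3/4·191 = 221. Off-path (no pledge) belief 1/3 gives 1/3·311 + 2/3·191 = 231.
Committed: pledge gives 221 − 82 = 139; no pledge gives 231 − 26 = 205. Deviates. ✗
Opportunistic: pledge gives 221 − 146 = 75; no pledge gives 231 − 25 = 206. Deviates. ✗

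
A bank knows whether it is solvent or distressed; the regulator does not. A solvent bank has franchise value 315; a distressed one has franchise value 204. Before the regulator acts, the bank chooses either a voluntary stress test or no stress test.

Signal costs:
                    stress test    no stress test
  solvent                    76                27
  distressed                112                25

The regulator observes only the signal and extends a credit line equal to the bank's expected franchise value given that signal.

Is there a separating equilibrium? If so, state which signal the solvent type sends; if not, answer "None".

Try solvent → stress test, distressed → no stress test:
  Under separation the regulator infers type exactly: stress test → solvent (pays 315), no stress test → distressed (pays 204).
  Solvent: stress test gives 315 − 76 = 239; no stress test gives 204 − 27 = 177. No deviation. ✓
  Distressed: no stress test gives 204 − 25 = 179; stress test gives 315 − 112 = 203. Would deviate. ✗
Try solvent → no stress test, distressed → stress test:
  Under separation the regulator infers type exactly: no stress test → solvent (pays 315), stress test → distressed (pays 204).
  Solvent: no stress test gives 315 − 27 = 288; stress test gives 204 − 76 = 128. No deviation. ✓
  Distressed: stress test gives 204 − 112 = 92; no stress test gives 315 − 25 = 290. Would deviate. ✗
Neither assignment is incentive-compatible.

None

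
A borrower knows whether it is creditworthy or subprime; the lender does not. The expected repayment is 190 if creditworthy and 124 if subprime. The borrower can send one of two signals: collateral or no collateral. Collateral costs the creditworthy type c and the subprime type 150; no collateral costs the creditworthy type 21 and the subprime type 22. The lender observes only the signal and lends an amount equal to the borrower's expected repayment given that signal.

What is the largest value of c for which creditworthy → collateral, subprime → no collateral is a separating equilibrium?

87

Under separation: collateral → creditworthy (pays 190); no collateral → subprime (pays 124).
Subprime: 124 − 22 = 102 ≥ 190 − 150 = 40. Holds regardless of c. ✓
Creditworthy: 190 − c ≥ 124 − 21, so c ≤ 190 − 103 = 87.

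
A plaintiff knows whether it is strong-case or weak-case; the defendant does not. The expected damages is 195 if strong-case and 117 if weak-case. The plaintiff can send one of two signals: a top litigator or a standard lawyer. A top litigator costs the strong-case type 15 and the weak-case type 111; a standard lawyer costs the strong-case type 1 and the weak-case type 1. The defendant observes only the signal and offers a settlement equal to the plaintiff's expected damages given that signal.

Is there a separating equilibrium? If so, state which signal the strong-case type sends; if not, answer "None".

Try strong-case → top litigator, weak-case → standard lawyer:
  Under separation the defendant infers type exactly: top litigator → strong-case (pays 195), standard lawyer → weak-case (pays 117).
  Strong-case: top litigator gives 195 − 15 = 180; standard lawyer gives 117 − 1 = 116. No deviation. ✓
  Weak-case: standard lawyer gives 117 − 1 = 116; top litigator gives 195 − 111 = 84. No deviation. ✓
Both hold — the strong-case type sends top litigator.

top litigator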